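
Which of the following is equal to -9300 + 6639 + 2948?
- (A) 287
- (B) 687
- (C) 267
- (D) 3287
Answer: A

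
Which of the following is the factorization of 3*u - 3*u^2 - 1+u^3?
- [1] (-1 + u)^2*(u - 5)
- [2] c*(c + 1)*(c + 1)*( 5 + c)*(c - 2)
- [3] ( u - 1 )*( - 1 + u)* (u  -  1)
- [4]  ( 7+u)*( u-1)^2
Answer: 3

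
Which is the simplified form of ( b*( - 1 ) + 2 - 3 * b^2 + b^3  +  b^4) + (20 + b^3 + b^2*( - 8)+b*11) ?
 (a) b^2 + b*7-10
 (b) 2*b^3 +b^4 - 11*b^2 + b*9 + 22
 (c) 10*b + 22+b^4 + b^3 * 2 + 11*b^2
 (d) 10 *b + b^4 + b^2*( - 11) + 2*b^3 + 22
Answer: d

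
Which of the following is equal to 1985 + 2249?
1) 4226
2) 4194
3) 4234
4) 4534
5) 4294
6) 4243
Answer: 3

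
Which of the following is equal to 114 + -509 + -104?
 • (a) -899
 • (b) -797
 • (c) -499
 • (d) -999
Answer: c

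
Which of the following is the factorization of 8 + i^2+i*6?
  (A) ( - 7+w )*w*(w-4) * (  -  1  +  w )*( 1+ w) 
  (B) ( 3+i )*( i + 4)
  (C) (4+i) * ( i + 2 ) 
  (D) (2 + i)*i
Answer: C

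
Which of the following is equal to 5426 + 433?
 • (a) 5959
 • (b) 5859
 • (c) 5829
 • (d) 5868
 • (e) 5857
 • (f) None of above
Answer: b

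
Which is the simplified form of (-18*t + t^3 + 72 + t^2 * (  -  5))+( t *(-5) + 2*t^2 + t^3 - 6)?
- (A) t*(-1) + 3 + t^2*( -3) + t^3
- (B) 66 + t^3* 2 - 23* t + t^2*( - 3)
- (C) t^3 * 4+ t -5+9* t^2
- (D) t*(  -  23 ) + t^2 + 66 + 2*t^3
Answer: B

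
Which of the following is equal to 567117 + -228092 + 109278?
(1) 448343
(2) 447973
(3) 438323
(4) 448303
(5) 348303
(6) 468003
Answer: 4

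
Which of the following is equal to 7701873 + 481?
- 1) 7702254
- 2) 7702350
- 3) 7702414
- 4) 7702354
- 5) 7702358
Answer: 4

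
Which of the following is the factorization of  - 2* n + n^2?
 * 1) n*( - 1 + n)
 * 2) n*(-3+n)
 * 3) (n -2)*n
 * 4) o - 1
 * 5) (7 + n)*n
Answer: 3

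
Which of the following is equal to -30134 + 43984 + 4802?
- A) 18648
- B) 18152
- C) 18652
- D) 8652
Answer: C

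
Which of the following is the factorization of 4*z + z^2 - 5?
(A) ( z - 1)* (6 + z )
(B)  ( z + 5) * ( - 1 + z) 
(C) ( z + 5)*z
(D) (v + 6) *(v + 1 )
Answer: B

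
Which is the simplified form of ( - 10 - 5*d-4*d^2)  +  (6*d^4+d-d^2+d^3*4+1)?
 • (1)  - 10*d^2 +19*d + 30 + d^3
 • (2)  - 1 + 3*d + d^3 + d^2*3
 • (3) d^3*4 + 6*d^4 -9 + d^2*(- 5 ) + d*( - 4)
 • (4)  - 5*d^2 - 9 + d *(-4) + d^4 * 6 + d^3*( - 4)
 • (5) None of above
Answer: 3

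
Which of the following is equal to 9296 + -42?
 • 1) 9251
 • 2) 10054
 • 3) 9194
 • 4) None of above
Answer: 4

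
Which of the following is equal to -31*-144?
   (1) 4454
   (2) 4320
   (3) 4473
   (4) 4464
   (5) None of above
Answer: 4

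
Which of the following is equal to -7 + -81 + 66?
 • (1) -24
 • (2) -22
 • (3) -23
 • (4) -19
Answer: 2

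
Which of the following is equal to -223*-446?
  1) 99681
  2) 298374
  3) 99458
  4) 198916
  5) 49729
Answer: 3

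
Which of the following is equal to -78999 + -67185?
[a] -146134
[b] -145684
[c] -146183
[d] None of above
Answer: d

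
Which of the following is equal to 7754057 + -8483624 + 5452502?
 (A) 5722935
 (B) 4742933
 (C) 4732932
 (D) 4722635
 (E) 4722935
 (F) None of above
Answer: E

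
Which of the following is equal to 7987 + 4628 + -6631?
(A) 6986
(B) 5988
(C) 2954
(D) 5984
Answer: D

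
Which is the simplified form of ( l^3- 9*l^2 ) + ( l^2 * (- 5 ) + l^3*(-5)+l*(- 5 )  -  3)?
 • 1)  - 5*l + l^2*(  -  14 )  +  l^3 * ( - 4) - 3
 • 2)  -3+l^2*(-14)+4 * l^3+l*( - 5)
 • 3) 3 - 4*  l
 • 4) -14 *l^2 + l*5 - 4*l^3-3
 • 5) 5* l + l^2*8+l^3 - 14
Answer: 1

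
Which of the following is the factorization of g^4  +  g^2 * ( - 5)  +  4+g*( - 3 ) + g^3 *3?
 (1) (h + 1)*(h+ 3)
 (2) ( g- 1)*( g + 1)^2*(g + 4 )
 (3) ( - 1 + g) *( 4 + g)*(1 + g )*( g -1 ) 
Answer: 3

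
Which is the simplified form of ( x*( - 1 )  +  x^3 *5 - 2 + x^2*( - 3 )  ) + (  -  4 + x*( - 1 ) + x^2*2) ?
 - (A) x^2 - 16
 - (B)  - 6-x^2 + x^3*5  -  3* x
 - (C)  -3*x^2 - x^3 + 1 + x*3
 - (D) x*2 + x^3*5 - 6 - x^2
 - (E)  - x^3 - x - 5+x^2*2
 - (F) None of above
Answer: F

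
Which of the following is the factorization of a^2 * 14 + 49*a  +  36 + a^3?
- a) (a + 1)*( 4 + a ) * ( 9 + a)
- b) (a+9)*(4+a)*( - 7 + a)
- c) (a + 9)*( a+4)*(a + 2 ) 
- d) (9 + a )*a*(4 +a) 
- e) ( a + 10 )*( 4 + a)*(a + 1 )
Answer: a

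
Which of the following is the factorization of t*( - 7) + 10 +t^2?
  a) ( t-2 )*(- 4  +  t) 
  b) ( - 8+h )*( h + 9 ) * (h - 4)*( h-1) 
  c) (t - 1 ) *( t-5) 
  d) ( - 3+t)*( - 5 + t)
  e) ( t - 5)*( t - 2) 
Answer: e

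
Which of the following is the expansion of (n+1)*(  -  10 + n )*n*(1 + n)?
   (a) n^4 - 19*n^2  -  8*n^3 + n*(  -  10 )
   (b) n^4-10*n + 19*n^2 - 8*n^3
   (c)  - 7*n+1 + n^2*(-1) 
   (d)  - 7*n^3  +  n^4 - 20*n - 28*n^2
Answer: a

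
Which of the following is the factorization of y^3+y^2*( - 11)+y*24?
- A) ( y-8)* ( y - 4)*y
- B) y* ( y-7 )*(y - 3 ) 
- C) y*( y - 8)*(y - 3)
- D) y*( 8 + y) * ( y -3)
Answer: C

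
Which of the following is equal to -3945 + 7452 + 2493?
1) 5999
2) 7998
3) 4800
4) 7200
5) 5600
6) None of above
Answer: 6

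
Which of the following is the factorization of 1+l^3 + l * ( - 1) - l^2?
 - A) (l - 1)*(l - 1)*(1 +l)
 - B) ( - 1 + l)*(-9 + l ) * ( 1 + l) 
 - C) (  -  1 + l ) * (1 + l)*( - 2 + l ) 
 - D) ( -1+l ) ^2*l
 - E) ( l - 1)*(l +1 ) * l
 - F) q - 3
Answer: A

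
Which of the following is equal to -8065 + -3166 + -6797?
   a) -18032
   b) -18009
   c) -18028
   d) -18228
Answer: c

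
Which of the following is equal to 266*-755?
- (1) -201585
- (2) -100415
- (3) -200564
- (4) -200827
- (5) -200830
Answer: 5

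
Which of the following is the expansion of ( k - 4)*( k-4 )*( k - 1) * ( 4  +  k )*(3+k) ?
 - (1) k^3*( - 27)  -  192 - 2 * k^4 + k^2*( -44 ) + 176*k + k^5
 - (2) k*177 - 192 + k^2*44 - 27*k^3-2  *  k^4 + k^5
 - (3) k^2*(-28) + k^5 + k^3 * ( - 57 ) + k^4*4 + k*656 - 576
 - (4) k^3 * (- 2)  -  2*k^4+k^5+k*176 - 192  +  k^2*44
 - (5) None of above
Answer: 5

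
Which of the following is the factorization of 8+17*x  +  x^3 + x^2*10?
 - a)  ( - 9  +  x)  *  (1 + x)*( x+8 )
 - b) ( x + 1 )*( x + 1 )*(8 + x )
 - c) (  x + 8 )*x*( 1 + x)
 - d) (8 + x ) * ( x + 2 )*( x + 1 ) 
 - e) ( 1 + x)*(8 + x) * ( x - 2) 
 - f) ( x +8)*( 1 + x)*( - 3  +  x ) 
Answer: b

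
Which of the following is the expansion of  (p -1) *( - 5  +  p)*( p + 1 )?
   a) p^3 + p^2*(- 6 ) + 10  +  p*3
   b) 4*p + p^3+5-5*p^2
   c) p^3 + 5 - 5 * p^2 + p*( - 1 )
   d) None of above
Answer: c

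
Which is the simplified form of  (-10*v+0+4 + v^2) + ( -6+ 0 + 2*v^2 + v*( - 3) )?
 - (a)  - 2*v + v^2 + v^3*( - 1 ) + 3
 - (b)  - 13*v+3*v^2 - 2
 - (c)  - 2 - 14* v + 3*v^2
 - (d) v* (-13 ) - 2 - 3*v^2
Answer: b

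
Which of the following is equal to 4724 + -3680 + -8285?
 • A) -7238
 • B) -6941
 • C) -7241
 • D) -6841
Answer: C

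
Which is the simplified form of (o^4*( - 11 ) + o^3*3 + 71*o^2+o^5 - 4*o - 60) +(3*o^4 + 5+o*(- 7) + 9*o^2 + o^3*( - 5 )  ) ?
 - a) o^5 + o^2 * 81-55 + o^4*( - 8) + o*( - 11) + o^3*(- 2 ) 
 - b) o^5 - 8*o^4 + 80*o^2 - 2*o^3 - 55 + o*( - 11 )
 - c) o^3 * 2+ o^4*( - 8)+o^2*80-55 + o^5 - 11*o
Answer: b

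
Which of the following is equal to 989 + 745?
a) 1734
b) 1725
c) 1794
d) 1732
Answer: a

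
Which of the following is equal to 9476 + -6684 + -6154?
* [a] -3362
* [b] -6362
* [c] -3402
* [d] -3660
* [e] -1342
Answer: a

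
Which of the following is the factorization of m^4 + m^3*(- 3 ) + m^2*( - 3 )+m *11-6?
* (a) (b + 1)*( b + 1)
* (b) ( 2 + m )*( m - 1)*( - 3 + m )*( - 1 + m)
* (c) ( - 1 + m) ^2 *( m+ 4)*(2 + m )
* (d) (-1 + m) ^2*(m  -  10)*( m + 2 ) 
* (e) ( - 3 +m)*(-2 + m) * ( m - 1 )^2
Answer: b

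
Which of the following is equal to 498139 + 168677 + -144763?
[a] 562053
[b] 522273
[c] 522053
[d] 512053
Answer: c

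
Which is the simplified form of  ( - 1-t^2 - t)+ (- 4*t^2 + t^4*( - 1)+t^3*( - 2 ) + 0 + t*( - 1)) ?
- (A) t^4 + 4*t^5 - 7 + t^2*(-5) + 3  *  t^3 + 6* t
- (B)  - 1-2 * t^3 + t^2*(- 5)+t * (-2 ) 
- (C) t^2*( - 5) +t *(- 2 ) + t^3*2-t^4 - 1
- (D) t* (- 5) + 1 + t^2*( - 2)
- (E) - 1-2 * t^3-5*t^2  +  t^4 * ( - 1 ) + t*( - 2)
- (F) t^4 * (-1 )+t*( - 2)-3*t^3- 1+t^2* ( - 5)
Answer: E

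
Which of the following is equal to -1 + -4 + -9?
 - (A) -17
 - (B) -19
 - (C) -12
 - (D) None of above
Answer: D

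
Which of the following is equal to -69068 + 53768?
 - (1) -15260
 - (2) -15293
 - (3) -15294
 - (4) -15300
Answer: 4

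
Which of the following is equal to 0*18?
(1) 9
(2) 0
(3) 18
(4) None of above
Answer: 2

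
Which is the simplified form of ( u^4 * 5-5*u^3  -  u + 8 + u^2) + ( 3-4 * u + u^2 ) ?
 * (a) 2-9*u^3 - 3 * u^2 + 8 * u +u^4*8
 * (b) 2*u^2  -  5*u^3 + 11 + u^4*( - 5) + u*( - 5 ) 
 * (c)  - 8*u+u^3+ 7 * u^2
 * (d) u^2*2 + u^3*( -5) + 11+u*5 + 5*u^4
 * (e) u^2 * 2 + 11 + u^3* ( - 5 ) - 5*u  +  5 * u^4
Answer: e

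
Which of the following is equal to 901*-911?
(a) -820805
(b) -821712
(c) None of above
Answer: c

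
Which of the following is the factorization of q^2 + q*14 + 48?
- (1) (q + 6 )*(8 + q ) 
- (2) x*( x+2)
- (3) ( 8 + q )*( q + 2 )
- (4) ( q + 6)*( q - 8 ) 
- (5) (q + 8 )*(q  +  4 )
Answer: 1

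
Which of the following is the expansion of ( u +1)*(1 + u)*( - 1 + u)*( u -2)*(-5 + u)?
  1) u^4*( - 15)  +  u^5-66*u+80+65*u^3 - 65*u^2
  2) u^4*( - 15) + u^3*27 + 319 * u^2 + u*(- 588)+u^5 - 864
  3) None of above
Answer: 3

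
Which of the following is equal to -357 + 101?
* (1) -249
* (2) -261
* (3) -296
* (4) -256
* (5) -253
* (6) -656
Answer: 4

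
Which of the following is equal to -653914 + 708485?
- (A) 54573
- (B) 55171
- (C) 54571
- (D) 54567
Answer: C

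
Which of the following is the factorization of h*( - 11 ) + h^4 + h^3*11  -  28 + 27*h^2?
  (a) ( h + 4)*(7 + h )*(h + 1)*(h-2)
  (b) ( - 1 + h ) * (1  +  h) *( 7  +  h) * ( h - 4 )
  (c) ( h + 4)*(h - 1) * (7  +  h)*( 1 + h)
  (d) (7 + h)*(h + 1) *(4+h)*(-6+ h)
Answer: c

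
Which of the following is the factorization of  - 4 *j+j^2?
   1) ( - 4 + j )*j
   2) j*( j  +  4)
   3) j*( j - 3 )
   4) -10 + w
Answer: 1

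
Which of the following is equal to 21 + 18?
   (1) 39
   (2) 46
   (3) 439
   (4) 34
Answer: 1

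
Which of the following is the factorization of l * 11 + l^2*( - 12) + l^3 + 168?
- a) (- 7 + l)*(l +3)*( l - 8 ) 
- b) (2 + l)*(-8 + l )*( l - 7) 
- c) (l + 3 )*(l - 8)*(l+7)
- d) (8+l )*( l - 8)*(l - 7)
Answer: a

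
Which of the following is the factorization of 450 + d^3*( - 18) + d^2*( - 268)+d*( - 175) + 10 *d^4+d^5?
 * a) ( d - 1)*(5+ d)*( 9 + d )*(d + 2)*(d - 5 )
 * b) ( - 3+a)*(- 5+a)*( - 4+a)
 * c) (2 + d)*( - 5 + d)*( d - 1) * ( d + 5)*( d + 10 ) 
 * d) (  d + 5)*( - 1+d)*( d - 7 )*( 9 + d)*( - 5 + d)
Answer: a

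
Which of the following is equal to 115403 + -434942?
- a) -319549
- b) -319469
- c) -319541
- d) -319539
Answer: d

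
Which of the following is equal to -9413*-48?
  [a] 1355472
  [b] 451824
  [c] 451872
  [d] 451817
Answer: b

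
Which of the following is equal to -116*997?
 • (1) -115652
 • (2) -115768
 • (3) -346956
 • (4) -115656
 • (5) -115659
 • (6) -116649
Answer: 1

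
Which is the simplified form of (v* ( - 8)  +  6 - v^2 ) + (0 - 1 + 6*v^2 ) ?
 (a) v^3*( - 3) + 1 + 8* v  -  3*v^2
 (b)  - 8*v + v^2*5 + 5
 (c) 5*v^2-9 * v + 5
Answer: b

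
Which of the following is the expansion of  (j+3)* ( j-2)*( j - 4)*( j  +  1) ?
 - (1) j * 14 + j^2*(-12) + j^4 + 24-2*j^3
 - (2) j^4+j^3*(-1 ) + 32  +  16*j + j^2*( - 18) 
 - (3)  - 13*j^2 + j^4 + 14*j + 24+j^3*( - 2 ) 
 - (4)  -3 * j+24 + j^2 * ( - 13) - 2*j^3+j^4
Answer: 3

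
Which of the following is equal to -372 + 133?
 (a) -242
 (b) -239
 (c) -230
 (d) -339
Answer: b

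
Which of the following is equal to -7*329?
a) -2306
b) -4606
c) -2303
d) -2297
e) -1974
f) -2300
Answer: c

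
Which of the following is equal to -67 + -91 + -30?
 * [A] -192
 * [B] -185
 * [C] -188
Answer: C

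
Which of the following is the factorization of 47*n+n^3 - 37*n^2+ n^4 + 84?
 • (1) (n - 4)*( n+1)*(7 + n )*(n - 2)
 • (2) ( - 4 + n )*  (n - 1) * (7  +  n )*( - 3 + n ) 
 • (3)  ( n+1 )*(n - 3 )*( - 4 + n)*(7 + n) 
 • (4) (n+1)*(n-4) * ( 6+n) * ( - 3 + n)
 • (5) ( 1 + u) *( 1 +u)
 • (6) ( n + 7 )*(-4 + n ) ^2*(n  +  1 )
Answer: 3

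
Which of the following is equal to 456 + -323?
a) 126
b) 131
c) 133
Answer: c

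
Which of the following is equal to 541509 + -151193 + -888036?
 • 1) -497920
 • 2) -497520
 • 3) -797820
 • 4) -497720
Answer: 4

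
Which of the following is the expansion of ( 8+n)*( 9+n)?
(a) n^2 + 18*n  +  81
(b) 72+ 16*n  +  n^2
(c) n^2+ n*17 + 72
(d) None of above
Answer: c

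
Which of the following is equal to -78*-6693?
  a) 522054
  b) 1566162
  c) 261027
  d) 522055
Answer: a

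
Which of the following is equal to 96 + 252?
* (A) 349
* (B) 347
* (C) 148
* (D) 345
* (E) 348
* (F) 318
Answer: E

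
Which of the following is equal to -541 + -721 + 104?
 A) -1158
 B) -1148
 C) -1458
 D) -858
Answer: A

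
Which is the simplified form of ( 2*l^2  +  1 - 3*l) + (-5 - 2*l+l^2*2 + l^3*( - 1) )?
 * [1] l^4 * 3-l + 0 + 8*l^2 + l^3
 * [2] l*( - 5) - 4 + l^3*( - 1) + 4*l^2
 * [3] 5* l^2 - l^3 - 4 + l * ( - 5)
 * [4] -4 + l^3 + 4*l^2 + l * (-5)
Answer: 2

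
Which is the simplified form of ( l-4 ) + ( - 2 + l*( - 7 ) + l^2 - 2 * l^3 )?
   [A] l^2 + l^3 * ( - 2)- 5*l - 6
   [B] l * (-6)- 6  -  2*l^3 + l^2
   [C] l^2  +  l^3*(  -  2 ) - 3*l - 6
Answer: B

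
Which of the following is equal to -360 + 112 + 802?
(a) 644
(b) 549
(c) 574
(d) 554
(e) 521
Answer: d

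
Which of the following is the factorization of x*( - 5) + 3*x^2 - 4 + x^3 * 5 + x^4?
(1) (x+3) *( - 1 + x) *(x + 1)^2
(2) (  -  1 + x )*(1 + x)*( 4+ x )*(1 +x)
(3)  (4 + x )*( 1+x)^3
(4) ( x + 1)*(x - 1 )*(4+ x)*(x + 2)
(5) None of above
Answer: 2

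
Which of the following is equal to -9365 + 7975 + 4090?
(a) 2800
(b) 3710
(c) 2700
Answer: c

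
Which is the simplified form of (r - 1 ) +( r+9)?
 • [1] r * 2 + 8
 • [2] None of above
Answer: 1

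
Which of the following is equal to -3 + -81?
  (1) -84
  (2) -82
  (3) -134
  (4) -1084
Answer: 1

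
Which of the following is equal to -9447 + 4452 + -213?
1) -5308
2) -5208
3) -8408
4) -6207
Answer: 2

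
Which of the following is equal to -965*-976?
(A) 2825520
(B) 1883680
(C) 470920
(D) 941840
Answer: D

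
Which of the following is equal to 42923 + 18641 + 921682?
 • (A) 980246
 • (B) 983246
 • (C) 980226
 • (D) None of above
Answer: B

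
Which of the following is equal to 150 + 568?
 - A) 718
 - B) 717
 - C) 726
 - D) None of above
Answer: A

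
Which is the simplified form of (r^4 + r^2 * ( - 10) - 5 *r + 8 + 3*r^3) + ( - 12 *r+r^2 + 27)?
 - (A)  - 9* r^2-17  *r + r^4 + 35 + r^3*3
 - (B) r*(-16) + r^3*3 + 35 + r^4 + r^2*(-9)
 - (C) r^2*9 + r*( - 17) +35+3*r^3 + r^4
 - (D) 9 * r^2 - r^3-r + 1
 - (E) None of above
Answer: A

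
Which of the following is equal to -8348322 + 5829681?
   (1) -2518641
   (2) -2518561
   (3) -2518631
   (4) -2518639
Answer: 1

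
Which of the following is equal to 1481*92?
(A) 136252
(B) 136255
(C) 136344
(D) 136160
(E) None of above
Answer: A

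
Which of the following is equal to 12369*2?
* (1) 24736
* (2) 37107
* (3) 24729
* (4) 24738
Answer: 4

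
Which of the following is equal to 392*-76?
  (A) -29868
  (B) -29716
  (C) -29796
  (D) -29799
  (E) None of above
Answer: E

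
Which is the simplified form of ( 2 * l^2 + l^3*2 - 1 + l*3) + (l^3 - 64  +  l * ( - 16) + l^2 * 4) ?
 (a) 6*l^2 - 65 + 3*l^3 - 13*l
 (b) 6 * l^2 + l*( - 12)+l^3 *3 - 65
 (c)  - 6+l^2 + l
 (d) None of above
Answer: a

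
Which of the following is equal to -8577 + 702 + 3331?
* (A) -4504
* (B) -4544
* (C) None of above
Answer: B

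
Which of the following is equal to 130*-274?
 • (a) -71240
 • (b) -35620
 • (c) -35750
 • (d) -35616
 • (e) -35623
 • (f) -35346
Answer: b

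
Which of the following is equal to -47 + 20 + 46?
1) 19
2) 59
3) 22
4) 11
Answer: 1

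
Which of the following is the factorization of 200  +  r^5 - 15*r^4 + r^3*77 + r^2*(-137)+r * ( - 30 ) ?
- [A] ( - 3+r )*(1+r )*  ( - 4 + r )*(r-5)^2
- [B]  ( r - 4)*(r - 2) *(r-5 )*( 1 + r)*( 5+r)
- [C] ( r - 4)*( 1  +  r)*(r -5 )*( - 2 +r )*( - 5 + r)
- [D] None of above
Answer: C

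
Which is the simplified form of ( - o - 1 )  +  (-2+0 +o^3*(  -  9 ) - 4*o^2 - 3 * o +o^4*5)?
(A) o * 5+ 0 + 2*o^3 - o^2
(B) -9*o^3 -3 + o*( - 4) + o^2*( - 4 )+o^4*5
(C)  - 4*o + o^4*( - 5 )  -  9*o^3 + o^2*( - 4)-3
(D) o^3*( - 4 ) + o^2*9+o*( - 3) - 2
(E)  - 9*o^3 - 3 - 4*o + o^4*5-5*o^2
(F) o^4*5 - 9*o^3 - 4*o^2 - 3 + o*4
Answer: B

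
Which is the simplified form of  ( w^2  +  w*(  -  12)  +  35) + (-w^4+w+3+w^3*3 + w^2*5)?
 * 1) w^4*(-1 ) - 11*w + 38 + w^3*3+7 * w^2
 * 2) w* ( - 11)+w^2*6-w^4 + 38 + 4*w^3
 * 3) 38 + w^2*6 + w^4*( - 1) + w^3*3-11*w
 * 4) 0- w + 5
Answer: 3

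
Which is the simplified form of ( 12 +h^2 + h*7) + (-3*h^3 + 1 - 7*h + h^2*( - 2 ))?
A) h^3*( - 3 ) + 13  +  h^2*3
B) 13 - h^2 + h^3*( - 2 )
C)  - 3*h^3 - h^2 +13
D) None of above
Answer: C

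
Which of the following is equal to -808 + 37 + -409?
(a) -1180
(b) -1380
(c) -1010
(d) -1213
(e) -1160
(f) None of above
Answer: a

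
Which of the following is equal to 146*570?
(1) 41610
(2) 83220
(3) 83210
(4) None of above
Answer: 2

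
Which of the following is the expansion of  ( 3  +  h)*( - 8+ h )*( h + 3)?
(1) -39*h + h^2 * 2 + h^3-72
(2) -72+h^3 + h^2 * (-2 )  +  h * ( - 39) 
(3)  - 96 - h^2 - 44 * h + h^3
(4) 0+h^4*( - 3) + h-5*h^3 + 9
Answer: 2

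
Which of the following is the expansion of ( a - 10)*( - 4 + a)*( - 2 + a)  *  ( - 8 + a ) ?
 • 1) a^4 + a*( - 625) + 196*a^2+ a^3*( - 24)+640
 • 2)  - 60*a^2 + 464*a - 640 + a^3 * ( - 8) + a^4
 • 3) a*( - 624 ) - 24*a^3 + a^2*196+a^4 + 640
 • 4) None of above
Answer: 3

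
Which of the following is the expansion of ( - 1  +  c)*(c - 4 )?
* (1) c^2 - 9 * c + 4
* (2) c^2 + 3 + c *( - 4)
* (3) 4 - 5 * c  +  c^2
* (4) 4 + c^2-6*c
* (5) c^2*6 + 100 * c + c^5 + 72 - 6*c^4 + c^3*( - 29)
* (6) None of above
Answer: 3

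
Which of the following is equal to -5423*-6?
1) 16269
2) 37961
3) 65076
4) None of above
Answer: 4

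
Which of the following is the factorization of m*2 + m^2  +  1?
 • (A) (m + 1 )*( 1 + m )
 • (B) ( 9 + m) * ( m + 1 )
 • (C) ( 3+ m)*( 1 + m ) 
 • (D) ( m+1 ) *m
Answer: A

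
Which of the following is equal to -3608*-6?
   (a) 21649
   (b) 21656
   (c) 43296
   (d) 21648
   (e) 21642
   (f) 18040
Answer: d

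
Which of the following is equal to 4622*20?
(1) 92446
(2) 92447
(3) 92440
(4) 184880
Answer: 3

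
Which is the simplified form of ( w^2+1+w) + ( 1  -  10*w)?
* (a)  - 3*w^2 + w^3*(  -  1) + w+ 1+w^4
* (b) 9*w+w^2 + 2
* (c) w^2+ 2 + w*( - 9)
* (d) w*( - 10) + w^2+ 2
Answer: c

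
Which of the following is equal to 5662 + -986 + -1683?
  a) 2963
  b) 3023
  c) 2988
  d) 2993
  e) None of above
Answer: d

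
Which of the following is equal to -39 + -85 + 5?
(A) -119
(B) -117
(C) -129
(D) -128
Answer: A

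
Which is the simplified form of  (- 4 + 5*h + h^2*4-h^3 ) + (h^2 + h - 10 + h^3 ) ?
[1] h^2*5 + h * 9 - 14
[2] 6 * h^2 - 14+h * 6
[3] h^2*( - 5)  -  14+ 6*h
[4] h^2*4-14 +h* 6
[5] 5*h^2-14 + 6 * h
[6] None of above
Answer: 5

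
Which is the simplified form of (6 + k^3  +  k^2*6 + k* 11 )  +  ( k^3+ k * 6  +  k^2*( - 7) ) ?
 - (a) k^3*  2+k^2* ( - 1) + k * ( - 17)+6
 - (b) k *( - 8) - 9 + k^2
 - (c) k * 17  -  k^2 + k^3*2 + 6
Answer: c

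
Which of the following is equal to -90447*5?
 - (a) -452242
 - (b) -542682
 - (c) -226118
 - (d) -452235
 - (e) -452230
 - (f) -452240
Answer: d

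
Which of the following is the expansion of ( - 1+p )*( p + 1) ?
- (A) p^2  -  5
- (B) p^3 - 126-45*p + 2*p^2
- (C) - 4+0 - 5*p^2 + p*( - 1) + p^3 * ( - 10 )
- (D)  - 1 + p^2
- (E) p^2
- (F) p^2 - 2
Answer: D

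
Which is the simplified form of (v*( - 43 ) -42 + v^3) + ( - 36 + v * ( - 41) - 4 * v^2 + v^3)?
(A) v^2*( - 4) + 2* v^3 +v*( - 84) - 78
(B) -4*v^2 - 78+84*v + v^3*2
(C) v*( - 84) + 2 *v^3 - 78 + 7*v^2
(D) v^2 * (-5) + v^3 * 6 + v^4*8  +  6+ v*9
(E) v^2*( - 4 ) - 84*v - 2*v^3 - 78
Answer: A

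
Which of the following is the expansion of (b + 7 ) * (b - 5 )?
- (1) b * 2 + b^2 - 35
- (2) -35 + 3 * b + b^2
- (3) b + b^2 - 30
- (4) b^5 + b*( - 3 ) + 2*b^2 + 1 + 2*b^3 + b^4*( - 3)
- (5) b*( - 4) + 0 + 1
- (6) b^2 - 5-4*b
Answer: 1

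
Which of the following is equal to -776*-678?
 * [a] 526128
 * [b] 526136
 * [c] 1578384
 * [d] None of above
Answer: a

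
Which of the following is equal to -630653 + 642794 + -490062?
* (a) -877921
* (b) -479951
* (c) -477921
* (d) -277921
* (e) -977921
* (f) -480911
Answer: c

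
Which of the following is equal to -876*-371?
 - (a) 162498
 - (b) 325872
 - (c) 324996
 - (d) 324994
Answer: c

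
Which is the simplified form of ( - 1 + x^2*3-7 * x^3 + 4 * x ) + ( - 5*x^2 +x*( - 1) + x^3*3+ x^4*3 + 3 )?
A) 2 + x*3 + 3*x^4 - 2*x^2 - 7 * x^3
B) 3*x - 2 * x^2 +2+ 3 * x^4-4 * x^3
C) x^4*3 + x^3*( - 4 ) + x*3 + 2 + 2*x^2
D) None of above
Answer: B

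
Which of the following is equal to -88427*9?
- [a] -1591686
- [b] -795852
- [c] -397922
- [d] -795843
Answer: d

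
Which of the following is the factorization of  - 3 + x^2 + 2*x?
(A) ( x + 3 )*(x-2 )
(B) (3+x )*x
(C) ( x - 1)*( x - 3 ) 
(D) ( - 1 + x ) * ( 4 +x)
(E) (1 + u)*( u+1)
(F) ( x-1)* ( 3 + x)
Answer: F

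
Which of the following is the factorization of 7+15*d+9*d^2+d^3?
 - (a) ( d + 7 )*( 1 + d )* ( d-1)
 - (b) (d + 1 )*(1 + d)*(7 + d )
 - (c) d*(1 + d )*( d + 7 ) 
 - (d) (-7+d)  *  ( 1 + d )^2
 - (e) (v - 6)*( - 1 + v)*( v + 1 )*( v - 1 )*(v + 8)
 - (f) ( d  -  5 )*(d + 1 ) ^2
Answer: b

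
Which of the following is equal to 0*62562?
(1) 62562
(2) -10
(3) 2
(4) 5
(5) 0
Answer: 5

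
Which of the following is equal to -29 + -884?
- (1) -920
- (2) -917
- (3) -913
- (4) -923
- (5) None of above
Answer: 3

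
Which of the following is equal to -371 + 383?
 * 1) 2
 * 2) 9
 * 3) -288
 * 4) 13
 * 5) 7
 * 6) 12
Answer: 6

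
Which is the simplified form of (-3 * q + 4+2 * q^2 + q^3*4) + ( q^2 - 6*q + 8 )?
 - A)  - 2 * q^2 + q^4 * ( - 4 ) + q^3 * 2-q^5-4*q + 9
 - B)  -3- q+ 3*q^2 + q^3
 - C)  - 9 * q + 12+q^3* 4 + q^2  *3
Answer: C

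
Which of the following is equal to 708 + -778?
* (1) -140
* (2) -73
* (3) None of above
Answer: 3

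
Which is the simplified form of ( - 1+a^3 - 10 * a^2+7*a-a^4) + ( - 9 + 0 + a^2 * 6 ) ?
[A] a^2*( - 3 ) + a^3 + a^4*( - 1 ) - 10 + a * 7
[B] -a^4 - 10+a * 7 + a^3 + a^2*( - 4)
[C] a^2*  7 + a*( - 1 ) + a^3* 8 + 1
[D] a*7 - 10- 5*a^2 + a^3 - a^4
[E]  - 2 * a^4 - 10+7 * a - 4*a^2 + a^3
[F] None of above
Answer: B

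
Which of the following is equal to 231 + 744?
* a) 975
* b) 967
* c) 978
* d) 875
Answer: a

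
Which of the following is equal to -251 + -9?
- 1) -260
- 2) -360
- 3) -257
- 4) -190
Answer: 1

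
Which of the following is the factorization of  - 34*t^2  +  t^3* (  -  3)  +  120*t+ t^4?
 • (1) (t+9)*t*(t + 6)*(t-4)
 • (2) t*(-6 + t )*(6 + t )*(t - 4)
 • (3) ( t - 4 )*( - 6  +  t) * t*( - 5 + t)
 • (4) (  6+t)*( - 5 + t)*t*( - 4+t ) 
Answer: 4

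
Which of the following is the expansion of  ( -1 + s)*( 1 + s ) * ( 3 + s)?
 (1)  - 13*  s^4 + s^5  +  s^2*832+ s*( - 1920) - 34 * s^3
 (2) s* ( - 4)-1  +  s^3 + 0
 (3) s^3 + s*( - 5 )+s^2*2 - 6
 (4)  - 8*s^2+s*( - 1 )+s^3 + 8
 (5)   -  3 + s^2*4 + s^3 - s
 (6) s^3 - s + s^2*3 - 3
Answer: 6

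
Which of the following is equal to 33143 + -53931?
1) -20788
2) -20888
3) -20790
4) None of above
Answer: 1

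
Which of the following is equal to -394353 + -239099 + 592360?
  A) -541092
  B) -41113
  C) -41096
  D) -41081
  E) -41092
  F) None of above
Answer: E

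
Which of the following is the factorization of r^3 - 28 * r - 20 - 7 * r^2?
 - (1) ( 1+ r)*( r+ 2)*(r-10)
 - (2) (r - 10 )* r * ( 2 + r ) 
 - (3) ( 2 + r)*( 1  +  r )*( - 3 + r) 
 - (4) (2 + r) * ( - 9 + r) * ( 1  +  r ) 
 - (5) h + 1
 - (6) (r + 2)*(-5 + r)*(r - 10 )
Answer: 1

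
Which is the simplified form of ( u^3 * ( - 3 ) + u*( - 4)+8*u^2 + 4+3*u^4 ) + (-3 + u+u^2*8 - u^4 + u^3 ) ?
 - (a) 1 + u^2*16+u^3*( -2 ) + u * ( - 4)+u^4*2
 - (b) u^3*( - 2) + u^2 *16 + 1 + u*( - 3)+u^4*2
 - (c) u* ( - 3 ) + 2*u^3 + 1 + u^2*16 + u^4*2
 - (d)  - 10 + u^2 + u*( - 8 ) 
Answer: b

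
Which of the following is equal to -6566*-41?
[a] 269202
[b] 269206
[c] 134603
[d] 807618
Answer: b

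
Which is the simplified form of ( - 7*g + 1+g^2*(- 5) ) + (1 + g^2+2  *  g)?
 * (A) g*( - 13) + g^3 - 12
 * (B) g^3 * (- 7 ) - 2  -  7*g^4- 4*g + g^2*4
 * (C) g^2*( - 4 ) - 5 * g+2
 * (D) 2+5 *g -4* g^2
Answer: C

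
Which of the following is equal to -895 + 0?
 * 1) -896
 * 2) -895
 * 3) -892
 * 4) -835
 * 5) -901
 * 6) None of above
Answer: 2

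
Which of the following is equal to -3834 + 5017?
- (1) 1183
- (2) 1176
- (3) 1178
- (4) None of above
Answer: 1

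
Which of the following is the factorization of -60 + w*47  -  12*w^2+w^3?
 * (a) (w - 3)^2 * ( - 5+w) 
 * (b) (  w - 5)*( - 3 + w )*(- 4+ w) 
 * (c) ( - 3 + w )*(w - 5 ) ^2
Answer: b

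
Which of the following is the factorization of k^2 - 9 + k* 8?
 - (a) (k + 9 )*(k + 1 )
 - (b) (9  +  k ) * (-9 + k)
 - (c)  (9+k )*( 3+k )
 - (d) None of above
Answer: d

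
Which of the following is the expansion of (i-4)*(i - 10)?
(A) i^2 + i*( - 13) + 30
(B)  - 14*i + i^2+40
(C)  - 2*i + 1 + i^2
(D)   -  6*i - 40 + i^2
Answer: B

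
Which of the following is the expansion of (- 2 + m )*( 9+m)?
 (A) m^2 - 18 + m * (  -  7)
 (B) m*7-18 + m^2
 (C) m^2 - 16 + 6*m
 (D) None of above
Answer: B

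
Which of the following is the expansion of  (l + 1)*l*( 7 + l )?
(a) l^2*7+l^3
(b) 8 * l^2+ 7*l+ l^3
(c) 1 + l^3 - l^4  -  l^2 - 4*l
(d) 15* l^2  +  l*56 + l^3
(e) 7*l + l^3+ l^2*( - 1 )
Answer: b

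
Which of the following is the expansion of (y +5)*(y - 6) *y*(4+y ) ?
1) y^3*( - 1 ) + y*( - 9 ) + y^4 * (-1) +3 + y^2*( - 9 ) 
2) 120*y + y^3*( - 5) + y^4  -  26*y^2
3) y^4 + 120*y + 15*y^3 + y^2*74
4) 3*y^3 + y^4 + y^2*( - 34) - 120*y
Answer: 4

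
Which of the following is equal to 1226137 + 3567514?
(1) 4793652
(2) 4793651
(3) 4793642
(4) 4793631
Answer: 2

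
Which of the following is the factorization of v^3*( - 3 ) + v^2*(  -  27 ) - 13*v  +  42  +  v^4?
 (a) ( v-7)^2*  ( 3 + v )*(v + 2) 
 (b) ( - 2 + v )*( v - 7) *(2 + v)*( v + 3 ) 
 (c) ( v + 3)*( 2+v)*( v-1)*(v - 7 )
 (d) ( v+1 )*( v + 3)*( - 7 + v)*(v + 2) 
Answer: c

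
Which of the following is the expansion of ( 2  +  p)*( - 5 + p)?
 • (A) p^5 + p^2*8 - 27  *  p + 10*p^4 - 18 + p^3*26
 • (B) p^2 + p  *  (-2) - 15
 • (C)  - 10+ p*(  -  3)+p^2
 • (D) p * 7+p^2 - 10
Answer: C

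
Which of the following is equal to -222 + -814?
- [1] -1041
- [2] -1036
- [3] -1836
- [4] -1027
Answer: 2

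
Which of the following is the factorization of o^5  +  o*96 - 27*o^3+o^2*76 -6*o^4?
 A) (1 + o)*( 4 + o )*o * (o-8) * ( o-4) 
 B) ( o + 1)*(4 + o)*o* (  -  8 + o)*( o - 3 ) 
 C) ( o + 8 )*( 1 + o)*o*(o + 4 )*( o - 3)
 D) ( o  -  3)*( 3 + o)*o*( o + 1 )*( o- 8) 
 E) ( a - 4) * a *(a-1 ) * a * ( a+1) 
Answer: B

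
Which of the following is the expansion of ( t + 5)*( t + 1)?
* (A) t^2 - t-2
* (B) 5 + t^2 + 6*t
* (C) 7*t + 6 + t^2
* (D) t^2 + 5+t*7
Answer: B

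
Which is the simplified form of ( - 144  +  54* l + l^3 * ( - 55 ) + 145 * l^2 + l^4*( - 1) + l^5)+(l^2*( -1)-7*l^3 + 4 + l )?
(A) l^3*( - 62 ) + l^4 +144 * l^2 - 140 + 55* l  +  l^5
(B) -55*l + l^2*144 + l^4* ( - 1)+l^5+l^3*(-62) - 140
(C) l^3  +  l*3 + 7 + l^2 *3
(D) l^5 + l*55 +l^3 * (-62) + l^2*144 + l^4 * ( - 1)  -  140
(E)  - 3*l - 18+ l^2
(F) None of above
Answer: D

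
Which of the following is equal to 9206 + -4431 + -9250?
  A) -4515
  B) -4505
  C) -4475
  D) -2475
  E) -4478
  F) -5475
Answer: C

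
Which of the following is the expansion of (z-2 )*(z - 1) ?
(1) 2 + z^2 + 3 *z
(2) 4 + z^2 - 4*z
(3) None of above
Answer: 3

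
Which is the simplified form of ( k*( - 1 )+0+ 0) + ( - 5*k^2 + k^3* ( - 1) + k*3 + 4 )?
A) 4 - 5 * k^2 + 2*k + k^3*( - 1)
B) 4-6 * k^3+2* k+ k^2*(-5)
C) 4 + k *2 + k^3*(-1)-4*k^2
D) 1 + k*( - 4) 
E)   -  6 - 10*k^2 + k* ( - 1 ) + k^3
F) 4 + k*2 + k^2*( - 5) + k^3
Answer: A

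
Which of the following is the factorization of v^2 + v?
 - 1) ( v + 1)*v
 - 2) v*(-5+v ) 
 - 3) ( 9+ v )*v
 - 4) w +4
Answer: 1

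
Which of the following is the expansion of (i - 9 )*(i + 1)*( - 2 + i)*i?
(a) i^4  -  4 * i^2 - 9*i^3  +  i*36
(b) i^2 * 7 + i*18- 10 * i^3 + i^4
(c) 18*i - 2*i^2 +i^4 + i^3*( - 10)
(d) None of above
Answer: b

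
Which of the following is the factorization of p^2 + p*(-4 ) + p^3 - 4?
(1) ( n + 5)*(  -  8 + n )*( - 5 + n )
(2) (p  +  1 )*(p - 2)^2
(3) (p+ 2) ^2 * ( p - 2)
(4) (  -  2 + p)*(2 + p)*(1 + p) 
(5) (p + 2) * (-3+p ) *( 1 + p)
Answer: 4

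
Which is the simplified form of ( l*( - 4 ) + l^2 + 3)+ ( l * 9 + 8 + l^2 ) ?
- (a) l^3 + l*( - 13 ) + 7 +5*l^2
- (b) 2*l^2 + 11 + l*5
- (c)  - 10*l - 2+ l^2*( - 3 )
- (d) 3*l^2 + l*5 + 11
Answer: b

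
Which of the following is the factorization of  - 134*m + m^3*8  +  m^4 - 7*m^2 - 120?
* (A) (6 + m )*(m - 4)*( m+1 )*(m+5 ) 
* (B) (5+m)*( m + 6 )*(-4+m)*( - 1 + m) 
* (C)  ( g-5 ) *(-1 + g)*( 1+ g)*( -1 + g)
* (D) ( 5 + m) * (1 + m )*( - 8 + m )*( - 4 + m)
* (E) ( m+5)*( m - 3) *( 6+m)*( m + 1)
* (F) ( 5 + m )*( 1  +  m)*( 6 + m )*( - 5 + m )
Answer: A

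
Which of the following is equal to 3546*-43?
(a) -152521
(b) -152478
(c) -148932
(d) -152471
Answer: b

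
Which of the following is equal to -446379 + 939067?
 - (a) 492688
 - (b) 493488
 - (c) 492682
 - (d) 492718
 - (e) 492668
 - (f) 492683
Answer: a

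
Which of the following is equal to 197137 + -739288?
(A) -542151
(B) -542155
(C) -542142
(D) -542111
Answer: A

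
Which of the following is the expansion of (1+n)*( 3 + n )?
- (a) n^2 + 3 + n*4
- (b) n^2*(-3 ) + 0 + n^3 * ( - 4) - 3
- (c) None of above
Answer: a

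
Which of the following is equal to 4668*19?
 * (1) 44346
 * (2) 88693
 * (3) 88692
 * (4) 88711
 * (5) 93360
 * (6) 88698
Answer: 3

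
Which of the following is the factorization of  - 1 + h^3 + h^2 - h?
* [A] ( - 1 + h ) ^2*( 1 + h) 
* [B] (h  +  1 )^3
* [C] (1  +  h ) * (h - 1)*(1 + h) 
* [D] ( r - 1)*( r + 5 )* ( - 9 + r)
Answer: C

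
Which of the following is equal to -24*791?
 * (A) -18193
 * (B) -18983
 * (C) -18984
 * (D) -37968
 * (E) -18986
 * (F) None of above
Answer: C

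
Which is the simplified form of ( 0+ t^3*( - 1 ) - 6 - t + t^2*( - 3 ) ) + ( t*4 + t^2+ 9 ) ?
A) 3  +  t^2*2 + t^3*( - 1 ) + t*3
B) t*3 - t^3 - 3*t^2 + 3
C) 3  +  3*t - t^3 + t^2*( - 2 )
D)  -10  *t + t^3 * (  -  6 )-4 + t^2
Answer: C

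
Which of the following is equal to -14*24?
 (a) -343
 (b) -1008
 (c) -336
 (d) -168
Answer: c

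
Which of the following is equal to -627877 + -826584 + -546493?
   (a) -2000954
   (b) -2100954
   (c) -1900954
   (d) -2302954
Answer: a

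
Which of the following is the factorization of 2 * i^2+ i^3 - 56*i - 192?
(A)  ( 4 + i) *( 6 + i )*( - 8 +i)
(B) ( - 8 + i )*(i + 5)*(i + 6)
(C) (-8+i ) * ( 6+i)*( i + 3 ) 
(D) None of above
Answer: A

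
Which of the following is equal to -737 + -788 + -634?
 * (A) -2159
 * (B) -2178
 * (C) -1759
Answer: A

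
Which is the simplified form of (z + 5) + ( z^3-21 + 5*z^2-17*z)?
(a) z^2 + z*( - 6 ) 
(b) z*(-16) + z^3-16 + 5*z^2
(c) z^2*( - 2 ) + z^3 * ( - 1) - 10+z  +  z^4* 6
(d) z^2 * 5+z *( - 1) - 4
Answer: b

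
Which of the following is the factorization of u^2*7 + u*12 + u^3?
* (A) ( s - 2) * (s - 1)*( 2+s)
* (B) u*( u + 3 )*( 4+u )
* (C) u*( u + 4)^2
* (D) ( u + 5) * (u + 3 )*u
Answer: B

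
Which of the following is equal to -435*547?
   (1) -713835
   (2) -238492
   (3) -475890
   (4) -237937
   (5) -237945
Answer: 5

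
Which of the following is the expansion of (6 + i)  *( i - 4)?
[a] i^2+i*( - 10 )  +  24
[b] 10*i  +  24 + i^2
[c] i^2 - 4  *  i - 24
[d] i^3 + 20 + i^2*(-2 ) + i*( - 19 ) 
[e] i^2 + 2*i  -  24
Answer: e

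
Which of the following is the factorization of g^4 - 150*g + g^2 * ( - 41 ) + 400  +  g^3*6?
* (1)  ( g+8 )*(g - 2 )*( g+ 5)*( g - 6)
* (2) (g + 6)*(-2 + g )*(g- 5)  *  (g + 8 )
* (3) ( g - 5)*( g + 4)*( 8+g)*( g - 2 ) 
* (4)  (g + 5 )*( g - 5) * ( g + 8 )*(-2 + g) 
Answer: 4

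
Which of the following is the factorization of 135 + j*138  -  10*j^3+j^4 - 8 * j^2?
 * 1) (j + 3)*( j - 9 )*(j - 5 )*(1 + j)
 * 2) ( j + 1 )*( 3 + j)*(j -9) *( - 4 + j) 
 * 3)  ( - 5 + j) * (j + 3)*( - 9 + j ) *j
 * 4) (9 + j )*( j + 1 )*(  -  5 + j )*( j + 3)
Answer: 1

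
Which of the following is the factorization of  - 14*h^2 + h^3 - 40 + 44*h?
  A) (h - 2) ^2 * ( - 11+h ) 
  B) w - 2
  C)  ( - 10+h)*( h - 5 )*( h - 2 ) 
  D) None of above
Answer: D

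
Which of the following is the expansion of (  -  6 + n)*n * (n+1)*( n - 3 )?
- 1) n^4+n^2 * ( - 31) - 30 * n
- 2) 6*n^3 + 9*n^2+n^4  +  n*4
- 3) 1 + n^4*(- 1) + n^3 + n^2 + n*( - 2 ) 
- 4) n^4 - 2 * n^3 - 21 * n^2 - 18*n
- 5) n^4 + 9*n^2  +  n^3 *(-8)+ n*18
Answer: 5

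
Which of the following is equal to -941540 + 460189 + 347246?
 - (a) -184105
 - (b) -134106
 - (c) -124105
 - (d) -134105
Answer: d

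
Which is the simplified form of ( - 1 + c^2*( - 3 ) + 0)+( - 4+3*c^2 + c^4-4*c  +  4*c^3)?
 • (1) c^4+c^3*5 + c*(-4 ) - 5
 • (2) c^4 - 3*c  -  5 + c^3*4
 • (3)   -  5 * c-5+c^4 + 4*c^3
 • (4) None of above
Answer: 4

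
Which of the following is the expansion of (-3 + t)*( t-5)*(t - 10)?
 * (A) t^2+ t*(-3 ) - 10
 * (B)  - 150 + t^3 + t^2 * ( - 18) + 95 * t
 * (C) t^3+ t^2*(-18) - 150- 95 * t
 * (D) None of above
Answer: B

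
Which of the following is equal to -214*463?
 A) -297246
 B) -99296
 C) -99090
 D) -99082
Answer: D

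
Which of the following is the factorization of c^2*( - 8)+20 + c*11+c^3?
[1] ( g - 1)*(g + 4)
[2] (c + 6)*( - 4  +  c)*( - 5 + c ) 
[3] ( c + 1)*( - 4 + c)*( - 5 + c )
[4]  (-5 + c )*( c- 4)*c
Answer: 3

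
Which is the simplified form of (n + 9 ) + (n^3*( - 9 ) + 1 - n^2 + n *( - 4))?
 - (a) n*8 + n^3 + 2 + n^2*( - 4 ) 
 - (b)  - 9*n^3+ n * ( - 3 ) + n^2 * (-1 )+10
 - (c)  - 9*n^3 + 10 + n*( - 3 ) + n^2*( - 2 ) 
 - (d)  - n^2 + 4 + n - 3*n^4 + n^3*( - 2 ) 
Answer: b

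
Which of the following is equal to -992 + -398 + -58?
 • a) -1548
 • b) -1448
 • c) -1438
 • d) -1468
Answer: b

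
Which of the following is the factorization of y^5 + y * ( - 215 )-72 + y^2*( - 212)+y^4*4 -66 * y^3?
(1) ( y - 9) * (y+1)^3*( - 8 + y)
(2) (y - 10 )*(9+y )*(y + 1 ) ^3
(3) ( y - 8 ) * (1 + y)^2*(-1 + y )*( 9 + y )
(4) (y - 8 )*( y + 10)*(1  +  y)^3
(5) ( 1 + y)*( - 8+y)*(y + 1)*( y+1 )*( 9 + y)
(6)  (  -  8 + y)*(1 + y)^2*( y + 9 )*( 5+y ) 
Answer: 5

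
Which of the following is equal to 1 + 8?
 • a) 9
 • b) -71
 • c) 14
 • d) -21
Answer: a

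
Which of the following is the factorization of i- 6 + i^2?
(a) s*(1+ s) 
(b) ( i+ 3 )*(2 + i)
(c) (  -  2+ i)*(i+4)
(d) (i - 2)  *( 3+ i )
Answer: d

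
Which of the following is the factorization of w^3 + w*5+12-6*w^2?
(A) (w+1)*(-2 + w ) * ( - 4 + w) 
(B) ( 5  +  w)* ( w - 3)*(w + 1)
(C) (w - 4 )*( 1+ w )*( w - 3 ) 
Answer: C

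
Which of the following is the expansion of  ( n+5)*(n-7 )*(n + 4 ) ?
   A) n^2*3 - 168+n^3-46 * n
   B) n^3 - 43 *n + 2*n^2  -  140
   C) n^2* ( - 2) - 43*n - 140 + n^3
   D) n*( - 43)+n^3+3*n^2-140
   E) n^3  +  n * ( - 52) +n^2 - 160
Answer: B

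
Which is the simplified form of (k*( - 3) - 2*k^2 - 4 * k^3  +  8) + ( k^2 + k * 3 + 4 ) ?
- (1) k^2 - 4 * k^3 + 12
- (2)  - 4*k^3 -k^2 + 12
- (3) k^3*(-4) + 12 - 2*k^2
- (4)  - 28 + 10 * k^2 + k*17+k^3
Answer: 2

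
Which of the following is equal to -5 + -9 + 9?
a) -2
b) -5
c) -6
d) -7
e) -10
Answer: b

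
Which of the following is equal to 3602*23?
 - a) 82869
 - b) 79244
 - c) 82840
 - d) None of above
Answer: d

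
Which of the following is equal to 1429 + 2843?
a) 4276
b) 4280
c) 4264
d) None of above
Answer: d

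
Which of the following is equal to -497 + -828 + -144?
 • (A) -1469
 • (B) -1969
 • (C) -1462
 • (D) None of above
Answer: A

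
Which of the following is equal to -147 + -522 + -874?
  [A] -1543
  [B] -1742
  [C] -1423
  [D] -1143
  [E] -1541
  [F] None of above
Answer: A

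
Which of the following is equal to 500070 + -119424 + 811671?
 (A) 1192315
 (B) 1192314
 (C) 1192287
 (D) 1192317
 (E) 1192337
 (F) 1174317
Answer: D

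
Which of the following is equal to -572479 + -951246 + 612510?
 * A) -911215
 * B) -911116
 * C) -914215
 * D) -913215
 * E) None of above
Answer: A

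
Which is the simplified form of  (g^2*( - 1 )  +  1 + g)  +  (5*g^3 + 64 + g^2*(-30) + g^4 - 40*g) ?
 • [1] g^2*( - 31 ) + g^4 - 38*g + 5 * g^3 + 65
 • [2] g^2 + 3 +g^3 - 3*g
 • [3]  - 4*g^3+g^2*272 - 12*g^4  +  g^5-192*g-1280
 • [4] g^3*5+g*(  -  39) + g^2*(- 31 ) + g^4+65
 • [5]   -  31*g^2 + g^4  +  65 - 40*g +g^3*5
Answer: 4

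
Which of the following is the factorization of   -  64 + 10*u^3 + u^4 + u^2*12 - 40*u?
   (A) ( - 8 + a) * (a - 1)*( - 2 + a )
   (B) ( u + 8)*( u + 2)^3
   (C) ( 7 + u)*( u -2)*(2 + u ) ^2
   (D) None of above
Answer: D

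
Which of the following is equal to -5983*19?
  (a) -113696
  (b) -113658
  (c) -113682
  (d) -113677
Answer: d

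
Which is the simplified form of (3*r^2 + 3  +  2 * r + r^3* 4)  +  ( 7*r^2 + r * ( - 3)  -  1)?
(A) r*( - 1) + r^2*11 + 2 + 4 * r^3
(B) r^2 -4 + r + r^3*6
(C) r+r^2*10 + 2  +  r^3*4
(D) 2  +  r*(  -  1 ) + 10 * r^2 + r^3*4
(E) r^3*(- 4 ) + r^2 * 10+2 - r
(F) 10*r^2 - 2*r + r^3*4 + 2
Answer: D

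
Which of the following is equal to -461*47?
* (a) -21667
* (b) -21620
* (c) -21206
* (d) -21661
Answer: a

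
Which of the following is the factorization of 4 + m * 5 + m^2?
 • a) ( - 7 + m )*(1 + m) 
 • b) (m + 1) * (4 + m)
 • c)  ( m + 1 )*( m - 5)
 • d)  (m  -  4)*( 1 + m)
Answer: b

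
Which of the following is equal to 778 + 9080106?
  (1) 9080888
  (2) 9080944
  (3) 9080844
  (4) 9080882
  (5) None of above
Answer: 5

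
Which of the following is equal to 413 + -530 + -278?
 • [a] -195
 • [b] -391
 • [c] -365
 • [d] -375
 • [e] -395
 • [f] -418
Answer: e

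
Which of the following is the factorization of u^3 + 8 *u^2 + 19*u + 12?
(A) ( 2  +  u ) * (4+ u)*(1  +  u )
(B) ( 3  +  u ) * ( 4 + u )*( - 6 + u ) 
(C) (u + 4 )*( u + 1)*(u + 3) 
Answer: C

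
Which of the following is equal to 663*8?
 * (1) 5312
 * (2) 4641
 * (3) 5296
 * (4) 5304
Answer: 4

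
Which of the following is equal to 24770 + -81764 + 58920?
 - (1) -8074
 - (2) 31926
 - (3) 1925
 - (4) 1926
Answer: 4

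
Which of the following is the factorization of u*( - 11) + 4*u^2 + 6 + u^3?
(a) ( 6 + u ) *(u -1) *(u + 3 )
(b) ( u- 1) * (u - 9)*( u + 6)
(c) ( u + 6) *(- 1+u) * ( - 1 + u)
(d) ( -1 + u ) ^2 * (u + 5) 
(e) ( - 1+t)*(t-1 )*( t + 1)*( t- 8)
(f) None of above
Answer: c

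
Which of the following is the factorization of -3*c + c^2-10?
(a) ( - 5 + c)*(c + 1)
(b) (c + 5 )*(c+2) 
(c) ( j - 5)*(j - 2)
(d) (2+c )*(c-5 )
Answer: d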